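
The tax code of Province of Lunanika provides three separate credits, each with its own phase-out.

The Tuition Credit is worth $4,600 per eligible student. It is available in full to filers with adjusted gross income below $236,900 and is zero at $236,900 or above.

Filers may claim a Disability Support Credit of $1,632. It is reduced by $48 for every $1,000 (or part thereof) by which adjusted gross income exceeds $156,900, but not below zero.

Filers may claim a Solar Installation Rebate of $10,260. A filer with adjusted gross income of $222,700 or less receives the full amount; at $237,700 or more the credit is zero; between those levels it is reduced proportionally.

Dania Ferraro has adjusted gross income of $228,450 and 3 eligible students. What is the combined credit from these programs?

$20,127

Tuition Credit: base = 3 × $4,600 = $13,800. $228,450 is below the $236,900 cutoff, so the full $13,800 applies.
Disability Support Credit: income exceeds $156,900 by $71,550 → 72 increments × $48 = $3,456 ≥ base, so the credit is $0.
Solar Installation Rebate: $228,450 is $5,750 into a $15,000 phase-out range, leaving 9,250/15,000 of the credit: $10,260 × 9,250/15,000 = $6,327.
Total: $13,800 + $0 + $6,327 = $20,127.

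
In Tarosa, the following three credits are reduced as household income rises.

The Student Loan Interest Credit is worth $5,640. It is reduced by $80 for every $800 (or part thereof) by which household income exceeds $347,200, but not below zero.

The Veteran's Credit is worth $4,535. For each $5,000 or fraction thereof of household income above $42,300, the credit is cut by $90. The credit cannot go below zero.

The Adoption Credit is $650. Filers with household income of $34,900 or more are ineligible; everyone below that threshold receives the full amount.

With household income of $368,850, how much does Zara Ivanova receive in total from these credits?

Student Loan Interest Credit: income exceeds $347,200 by $21,650, which is 28 full-or-partial $800 increments; reduction = 28 × $80 = $2,240, leaving $3,400.
Veteran's Credit: income exceeds $42,300 by $326,550 → 66 increments × $90 = $5,940 ≥ base, so the credit is $0.
Adoption Credit: $368,850 meets or exceeds the $34,900 cutoff, so the credit is $0.
Total: $3,400 + $0 + $0 = $3,400.

$3,400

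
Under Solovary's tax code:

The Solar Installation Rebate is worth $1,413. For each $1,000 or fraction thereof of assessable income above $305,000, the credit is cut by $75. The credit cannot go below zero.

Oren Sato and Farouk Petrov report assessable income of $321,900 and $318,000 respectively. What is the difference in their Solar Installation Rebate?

$300

Oren ($321,900): Solar Installation Rebate: income exceeds $305,000 by $16,900, which is 17 full-or-partial $1,000 increments; reduction = 17 × $75 = $1,275, leaving $138.
Farouk ($318,000): Solar Installation Rebate: income exceeds $305,000 by $13,000, which is 13 full-or-partial $1,000 increments; reduction = 13 × $75 = $975, leaving $438.
Difference: |$138 − $438| = $300.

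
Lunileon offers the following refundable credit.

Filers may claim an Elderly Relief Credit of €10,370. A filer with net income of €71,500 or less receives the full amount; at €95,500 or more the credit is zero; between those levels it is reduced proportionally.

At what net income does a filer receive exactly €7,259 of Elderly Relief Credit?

€7,259 is 7,259/10,370 of the full €10,370, so 3,111/10,370 of the €24,000 range has been used: income = €71,500 + €24,000 × 3,111/10,370 = €78,700.

€78,700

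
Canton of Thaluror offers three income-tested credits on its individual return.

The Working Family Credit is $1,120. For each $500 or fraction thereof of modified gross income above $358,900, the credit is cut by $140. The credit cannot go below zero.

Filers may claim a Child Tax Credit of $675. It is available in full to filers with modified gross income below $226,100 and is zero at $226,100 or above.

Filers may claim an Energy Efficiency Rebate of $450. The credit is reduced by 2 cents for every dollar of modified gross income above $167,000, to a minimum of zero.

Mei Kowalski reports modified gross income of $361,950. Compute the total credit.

Working Family Credit: income exceeds $358,900 by $3,050, which is 7 full-or-partial $500 increments; reduction = 7 × $140 = $980, leaving $140.
Child Tax Credit: $361,950 meets or exceeds the $226,100 cutoff, so the credit is $0.
Energy Efficiency Rebate: 2% of the $194,950 excess over $167,000 is $3,899 ≥ base, so the credit is $0.
Total: $140 + $0 + $0 = $140.

$140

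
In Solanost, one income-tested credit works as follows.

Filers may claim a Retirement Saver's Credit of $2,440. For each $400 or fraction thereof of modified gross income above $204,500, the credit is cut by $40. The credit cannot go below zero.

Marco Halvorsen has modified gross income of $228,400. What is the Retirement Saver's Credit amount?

$40

Retirement Saver's Credit: income exceeds $204,500 by $23,900, which is 60 full-or-partial $400 increments; reduction = 60 × $40 = $2,400, leaving $40.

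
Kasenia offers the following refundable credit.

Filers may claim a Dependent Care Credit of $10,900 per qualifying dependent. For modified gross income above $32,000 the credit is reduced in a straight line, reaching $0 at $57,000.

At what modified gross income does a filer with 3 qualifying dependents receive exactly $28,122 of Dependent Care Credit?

$35,500

Full credit = 3 × $10,900 = $32,700.
$28,122 is 28,122/32,700 of the full $32,700, so 4,578/32,700 of the $25,000 range has been used: income = $32,000 + $25,000 × 4,578/32,700 = $35,500.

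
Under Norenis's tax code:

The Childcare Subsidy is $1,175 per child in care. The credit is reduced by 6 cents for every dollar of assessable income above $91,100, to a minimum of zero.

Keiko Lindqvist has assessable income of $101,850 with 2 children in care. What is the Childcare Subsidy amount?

Childcare Subsidy: base = 2 × $1,175 = $2,350. 6% of the $10,750 excess over $91,100 is $645; credit = $2,350 − $645 = $1,705.

$1,705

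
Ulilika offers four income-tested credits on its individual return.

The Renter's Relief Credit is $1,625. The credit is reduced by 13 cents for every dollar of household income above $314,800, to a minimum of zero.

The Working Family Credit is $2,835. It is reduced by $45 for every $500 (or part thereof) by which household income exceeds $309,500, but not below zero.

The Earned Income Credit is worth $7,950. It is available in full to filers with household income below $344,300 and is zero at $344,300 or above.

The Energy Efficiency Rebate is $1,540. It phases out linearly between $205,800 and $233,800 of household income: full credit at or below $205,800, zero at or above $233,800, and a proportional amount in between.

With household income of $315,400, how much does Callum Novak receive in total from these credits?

Renter's Relief Credit: 13% of the $600 excess over $314,800 is $78; credit = $1,625 − $78 = $1,547.
Working Family Credit: income exceeds $309,500 by $5,900, which is 12 full-or-partial $500 increments; reduction = 12 × $45 = $540, leaving $2,295.
Earned Income Credit: $315,400 is below the $344,300 cutoff, so the full $7,950 applies.
Energy Efficiency Rebate: $315,400 is at or above $233,800, so the credit is $0.
Total: $1,547 + $2,295 + $7,950 + $0 = $11,792.

$11,792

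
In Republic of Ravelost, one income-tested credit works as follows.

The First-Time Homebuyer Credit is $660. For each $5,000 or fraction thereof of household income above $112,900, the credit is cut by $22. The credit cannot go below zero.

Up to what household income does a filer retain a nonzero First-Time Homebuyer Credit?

$257,900

After 29 increments the reduction is 29 × $22 = $638, leaving $22; one more increment wipes it out. Increment 29 ends at excess 29 × $5,000 = $145,000, so the highest qualifying income is $112,900 + $145,000 = $257,900.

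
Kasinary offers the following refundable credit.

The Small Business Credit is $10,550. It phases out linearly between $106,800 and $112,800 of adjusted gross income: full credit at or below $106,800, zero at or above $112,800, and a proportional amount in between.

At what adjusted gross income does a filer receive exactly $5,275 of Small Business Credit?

$109,800

$5,275 is 5,275/10,550 of the full $10,550, so 5,275/10,550 of the $6,000 range has been used: income = $106,800 + $6,000 × 5,275/10,550 = $109,800.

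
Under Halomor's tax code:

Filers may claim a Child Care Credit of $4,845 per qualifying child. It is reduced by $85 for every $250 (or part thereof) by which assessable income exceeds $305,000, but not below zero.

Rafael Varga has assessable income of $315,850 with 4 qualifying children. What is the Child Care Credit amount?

$15,640

Child Care Credit: base = 4 × $4,845 = $19,380. income exceeds $305,000 by $10,850, which is 44 full-or-partial $250 increments; reduction = 44 × $85 = $3,740, leaving $15,640.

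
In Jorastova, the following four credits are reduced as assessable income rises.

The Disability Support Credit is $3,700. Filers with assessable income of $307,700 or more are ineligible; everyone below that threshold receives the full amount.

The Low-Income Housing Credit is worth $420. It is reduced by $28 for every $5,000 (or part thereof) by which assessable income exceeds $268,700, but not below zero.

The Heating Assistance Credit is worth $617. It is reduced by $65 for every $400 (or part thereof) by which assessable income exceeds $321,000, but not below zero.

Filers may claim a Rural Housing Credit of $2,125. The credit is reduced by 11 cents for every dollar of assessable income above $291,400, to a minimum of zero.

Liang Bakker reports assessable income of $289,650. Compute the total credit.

$6,722

Disability Support Credit: $289,650 is below the $307,700 cutoff, so the full $3,700 applies.
Low-Income Housing Credit: income exceeds $268,700 by $20,950, which is 5 full-or-partial $5,000 increments; reduction = 5 × $28 = $140, leaving $280.
Heating Assistance Credit: $289,650 is at or below the $321,000 threshold, so the full $617 applies.
Rural Housing Credit: $289,650 is at or below the $291,400 threshold, so the full $2,125 applies.
Total: $3,700 + $280 + $617 + $2,125 = $6,722.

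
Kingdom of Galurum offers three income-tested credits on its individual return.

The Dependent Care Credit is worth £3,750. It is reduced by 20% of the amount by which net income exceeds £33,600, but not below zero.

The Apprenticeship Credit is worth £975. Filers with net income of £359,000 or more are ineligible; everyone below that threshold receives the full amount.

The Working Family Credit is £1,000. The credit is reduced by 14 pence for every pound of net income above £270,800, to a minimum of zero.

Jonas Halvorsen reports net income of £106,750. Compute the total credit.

£1,975

Dependent Care Credit: 20% of the £73,150 excess over £33,600 is £14,630 ≥ base, so the credit is £0.
Apprenticeship Credit: £106,750 is below the £359,000 cutoff, so the full £975 applies.
Working Family Credit: £106,750 is at or below the £270,800 threshold, so the full £1,000 applies.
Total: £0 + £975 + £1,000 = £1,975.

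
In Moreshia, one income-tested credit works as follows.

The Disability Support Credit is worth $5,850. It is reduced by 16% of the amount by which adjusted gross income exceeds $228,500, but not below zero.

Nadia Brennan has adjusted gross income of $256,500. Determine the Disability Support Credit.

$1,370

Disability Support Credit: 16% of the $28,000 excess over $228,500 is $4,480; credit = $5,850 − $4,480 = $1,370.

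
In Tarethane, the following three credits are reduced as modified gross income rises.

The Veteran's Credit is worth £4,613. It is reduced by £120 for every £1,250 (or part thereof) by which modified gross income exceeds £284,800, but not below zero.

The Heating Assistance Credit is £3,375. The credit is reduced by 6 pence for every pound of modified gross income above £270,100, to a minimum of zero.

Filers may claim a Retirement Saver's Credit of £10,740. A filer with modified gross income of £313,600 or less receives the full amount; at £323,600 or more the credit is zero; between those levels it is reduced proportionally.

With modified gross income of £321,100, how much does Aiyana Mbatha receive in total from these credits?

£4,013

Veteran's Credit: income exceeds £284,800 by £36,300, which is 30 full-or-partial £1,250 increments; reduction = 30 × £120 = £3,600, leaving £1,013.
Heating Assistance Credit: 6% of the £51,000 excess over £270,100 is £3,060; credit = £3,375 − £3,060 = £315.
Retirement Saver's Credit: £321,100 is £7,500 into a £10,000 phase-out range, leaving 2,500/10,000 of the credit: £10,740 × 2,500/10,000 = £2,685.
Total: £1,013 + £315 + £2,685 = £4,013.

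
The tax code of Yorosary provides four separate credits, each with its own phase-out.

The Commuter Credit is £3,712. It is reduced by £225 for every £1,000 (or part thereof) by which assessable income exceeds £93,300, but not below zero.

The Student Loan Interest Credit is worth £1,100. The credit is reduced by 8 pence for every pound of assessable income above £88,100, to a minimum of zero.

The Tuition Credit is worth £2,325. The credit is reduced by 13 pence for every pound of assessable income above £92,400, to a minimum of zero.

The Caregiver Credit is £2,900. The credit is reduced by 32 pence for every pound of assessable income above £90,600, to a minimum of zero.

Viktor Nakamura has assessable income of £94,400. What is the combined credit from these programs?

£7,607

Commuter Credit: income exceeds £93,300 by £1,100, which is 2 full-or-partial £1,000 increments; reduction = 2 × £225 = £450, leaving £3,262.
Student Loan Interest Credit: 8% of the £6,300 excess over £88,100 is £504; credit = £1,100 − £504 = £596.
Tuition Credit: 13% of the £2,000 excess over £92,400 is £260; credit = £2,325 − £260 = £2,065.
Caregiver Credit: 32% of the £3,800 excess over £90,600 is £1,216; credit = £2,900 − £1,216 = £1,684.
Total: £3,262 + £596 + £2,065 + £1,684 = £7,607.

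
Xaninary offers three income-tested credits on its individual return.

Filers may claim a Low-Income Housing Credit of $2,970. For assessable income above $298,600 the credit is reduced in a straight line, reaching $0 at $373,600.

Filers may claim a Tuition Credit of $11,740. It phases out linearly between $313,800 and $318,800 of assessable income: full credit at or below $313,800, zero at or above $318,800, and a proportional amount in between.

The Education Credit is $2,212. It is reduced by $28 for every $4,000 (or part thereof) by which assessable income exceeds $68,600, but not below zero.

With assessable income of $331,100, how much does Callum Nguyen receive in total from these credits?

Low-Income Housing Credit: $331,100 is $32,500 into a $75,000 phase-out range, leaving 42,500/75,000 of the credit: $2,970 × 42,500/75,000 = $1,683.
Tuition Credit: $331,100 is at or above $318,800, so the credit is $0.
Education Credit: income exceeds $68,600 by $262,500, which is 66 full-or-partial $4,000 increments; reduction = 66 × $28 = $1,848, leaving $364.
Total: $1,683 + $0 + $364 = $2,047.

$2,047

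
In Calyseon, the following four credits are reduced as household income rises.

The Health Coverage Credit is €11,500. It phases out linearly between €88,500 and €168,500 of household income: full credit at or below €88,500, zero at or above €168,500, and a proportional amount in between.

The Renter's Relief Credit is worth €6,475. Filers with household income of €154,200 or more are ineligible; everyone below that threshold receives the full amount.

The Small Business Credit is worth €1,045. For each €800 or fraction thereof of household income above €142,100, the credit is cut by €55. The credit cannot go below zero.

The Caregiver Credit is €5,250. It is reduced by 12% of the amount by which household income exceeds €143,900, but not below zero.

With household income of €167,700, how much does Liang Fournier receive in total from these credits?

Health Coverage Credit: €167,700 is €79,200 into a €80,000 phase-out range, leaving 800/80,000 of the credit: €11,500 × 800/80,000 = €115.
Renter's Relief Credit: €167,700 meets or exceeds the €154,200 cutoff, so the credit is €0.
Small Business Credit: income exceeds €142,100 by €25,600 → 32 increments × €55 = €1,760 ≥ base, so the credit is €0.
Caregiver Credit: 12% of the €23,800 excess over €143,900 is €2,856; credit = €5,250 − €2,856 = €2,394.
Total: €115 + €0 + €0 + €2,394 = €2,509.

€2,509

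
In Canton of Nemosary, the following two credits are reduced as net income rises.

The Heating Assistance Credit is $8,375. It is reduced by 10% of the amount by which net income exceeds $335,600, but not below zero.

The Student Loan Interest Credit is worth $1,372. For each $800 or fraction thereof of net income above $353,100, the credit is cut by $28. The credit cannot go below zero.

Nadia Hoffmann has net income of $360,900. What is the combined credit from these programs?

Heating Assistance Credit: 10% of the $25,300 excess over $335,600 is $2,530; credit = $8,375 − $2,530 = $5,845.
Student Loan Interest Credit: income exceeds $353,100 by $7,800, which is 10 full-or-partial $800 increments; reduction = 10 × $28 = $280, leaving $1,092.
Total: $5,845 + $1,092 = $6,937.

$6,937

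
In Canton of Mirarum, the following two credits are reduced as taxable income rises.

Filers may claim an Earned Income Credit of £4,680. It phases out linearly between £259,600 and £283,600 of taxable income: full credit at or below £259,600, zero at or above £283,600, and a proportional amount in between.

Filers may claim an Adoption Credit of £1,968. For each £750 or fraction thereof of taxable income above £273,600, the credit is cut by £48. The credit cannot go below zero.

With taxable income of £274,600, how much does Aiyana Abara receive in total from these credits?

£3,627

Earned Income Credit: £274,600 is £15,000 into a £24,000 phase-out range, leaving 9,000/24,000 of the credit: £4,680 × 9,000/24,000 = £1,755.
Adoption Credit: income exceeds £273,600 by £1,000, which is 2 full-or-partial £750 increments; reduction = 2 × £48 = £96, leaving £1,872.
Total: £1,755 + £1,872 = £3,627.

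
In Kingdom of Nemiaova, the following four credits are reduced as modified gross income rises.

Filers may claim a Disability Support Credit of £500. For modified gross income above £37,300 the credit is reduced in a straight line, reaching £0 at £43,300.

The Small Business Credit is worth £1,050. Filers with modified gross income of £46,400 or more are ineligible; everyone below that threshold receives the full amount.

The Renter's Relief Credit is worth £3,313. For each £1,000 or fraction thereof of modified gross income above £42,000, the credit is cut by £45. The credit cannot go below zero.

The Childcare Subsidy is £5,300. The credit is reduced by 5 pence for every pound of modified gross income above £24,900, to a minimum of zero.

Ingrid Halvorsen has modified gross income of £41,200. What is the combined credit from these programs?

Disability Support Credit: £41,200 is £3,900 into a £6,000 phase-out range, leaving 2,100/6,000 of the credit: £500 × 2,100/6,000 = £175.
Small Business Credit: £41,200 is below the £46,400 cutoff, so the full £1,050 applies.
Renter's Relief Credit: £41,200 is at or below the £42,000 threshold, so the full £3,313 applies.
Childcare Subsidy: 5% of the £16,300 excess over £24,900 is £815; credit = £5,300 − £815 = £4,485.
Total: £175 + £1,050 + £3,313 + £4,485 = £9,023.

£9,023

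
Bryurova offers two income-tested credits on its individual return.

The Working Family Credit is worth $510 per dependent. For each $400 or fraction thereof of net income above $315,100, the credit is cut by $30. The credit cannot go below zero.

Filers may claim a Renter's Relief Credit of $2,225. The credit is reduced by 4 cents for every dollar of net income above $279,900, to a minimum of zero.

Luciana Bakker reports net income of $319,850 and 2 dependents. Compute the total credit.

Working Family Credit: base = 2 × $510 = $1,020. income exceeds $315,100 by $4,750, which is 12 full-or-partial $400 increments; reduction = 12 × $30 = $360, leaving $660.
Renter's Relief Credit: 4% of the $39,950 excess over $279,900 is $1,598; credit = $2,225 − $1,598 = $627.
Total: $660 + $627 = $1,287.

$1,287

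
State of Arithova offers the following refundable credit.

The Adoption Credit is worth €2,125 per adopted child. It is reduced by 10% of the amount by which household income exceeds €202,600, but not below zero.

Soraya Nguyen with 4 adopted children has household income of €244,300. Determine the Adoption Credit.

Adoption Credit: base = 4 × €2,125 = €8,500. 10% of the €41,700 excess over €202,600 is €4,170; credit = €8,500 − €4,170 = €4,330.

€4,330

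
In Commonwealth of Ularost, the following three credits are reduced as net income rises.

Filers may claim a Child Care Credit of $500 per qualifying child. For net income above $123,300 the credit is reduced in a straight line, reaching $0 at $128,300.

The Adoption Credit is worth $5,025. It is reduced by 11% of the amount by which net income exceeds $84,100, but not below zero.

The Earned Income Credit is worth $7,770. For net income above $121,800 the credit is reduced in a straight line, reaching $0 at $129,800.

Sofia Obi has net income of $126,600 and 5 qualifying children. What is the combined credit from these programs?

$4,308

Child Care Credit: base = 5 × $500 = $2,500. $126,600 is $3,300 into a $5,000 phase-out range, leaving 1,700/5,000 of the credit: $2,500 × 1,700/5,000 = $850.
Adoption Credit: 11% of the $42,500 excess over $84,100 is $4,675; credit = $5,025 − $4,675 = $350.
Earned Income Credit: $126,600 is $4,800 into a $8,000 phase-out range, leaving 3,200/8,000 of the credit: $7,770 × 3,200/8,000 = $3,108.
Total: $850 + $350 + $3,108 = $4,308.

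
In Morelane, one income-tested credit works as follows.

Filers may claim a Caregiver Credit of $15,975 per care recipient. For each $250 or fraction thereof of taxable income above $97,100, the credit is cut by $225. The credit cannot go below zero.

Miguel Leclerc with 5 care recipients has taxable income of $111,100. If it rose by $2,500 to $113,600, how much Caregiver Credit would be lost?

$2,250

At $111,100 — base = 5 × $15,975 = $79,875. income exceeds $97,100 by $14,000, which is 56 full-or-partial $250 increments; reduction = 56 × $225 = $12,600, leaving $67,275.
At $113,600 — base = 5 × $15,975 = $79,875. income exceeds $97,100 by $16,500, which is 66 full-or-partial $250 increments; reduction = 66 × $225 = $14,850, leaving $65,025.
Lost: $67,275 − $65,025 = $2,250.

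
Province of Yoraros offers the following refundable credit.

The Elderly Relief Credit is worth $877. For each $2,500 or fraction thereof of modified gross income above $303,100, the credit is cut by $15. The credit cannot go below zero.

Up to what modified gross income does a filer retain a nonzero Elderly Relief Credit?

$448,100

After 58 increments the reduction is 58 × $15 = $870, leaving $7; one more increment wipes it out. Increment 58 ends at excess 58 × $2,500 = $145,000, so the highest qualifying income is $303,100 + $145,000 = $448,100.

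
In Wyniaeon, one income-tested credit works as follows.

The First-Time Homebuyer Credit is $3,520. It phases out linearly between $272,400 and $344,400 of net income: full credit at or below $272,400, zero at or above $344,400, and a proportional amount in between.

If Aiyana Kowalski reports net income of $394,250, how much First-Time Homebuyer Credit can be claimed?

$0

First-Time Homebuyer Credit: $394,250 is at or above $344,400, so the credit is $0.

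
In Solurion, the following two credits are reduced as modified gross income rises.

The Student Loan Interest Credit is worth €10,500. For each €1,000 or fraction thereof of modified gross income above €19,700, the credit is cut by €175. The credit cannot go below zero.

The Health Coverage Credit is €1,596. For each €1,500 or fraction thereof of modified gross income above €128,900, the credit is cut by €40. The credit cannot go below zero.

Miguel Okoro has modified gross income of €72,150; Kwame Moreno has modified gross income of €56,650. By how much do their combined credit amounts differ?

Miguel (€72,150): Student Loan Interest Credit: income exceeds €19,700 by €52,450, which is 53 full-or-partial €1,000 increments; reduction = 53 × €175 = €9,275, leaving €1,225. Health Coverage Credit: €72,150 is at or below the €128,900 threshold, so the full €1,596 applies. total €1,225 + €1,596 = €2,821
Kwame (€56,650): Student Loan Interest Credit: income exceeds €19,700 by €36,950, which is 37 full-or-partial €1,000 increments; reduction = 37 × €175 = €6,475, leaving €4,025. Health Coverage Credit: €56,650 is at or below the €128,900 threshold, so the full €1,596 applies. total €4,025 + €1,596 = €5,621
Difference: |€2,821 − €5,621| = €2,800.

€2,800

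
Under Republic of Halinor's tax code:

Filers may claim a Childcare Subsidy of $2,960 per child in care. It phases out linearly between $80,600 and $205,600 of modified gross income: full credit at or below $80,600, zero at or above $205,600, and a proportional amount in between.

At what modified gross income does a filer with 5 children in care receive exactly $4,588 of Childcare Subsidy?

Full credit = 5 × $2,960 = $14,800.
$4,588 is 4,588/14,800 of the full $14,800, so 10,212/14,800 of the $125,000 range has been used: income = $80,600 + $125,000 × 10,212/14,800 = $166,850.

$166,850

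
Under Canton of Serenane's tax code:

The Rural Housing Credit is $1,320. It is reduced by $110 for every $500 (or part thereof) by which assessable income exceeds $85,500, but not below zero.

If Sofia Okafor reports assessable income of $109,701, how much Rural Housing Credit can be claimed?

$0

Rural Housing Credit: income exceeds $85,500 by $24,201 → 49 increments × $110 = $5,390 ≥ base, so the credit is $0.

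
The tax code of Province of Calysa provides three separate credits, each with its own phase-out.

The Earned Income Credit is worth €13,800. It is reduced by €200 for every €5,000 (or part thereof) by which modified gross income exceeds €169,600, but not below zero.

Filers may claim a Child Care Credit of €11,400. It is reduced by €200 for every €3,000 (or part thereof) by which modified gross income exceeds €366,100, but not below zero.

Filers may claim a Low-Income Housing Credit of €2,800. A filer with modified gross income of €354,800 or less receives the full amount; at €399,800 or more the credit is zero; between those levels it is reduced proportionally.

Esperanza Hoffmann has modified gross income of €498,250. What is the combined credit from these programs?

Earned Income Credit: income exceeds €169,600 by €328,650, which is 66 full-or-partial €5,000 increments; reduction = 66 × €200 = €13,200, leaving €600.
Child Care Credit: income exceeds €366,100 by €132,150, which is 45 full-or-partial €3,000 increments; reduction = 45 × €200 = €9,000, leaving €2,400.
Low-Income Housing Credit: €498,250 is at or above €399,800, so the credit is €0.
Total: €600 + €2,400 + €0 = €3,000.

€3,000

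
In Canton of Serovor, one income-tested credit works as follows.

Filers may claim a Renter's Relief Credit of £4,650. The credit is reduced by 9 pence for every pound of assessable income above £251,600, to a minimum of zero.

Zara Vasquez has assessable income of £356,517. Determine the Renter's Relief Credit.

£0

Renter's Relief Credit: 9% of the £104,917 excess over £251,600 is £9,442.53 ≥ base, so the credit is £0.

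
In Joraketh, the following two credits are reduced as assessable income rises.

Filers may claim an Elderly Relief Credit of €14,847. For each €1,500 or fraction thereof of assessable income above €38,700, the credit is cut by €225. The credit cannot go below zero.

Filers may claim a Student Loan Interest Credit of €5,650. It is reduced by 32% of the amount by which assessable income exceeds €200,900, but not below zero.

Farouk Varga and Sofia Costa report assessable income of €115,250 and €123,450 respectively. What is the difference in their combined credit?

€1,125

Farouk (€115,250): Elderly Relief Credit: income exceeds €38,700 by €76,550, which is 52 full-or-partial €1,500 increments; reduction = 52 × €225 = €11,700, leaving €3,147. Student Loan Interest Credit: €115,250 is at or below the €200,900 threshold, so the full €5,650 applies. total €3,147 + €5,650 = €8,797
Sofia (€123,450): Elderly Relief Credit: income exceeds €38,700 by €84,750, which is 57 full-or-partial €1,500 increments; reduction = 57 × €225 = €12,825, leaving €2,022. Student Loan Interest Credit: €123,450 is at or below the €200,900 threshold, so the full €5,650 applies. total €2,022 + €5,650 = €7,672
Difference: |€8,797 − €7,672| = €1,125.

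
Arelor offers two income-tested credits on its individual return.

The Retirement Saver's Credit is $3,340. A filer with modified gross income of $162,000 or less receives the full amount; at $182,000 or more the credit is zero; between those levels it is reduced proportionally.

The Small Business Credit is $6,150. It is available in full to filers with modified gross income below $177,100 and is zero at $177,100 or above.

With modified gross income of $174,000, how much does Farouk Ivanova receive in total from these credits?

Retirement Saver's Credit: $174,000 is $12,000 into a $20,000 phase-out range, leaving 8,000/20,000 of the credit: $3,340 × 8,000/20,000 = $1,336.
Small Business Credit: $174,000 is below the $177,100 cutoff, so the full $6,150 applies.
Total: $1,336 + $6,150 = $7,486.

$7,486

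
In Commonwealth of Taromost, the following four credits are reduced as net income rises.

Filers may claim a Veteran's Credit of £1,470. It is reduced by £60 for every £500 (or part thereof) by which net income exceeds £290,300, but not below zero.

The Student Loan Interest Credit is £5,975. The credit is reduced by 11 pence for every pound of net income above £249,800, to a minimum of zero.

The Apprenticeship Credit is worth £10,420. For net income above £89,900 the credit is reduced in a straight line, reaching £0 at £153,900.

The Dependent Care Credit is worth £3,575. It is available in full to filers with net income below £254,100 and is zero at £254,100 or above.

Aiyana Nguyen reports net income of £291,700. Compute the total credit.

£2,656

Veteran's Credit: income exceeds £290,300 by £1,400, which is 3 full-or-partial £500 increments; reduction = 3 × £60 = £180, leaving £1,290.
Student Loan Interest Credit: 11% of the £41,900 excess over £249,800 is £4,609; credit = £5,975 − £4,609 = £1,366.
Apprenticeship Credit: £291,700 is at or above £153,900, so the credit is £0.
Dependent Care Credit: £291,700 meets or exceeds the £254,100 cutoff, so the credit is £0.
Total: £1,290 + £1,366 + £0 + £0 = £2,656.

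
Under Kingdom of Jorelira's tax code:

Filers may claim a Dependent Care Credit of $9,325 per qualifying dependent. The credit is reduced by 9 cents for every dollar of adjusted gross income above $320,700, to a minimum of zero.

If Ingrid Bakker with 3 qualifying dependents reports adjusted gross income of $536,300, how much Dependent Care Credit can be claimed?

$8,571

Dependent Care Credit: base = 3 × $9,325 = $27,975. 9% of the $215,600 excess over $320,700 is $19,404; credit = $27,975 − $19,404 = $8,571.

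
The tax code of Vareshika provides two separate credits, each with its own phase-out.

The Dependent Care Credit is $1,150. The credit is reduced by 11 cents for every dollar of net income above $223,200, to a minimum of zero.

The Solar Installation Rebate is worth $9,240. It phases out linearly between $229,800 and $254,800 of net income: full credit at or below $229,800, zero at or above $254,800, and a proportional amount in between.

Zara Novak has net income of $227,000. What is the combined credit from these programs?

Dependent Care Credit: 11% of the $3,800 excess over $223,200 is $418; credit = $1,150 − $418 = $732.
Solar Installation Rebate: $227,000 is at or below the $229,800 threshold, so the full $9,240 applies.
Total: $732 + $9,240 = $9,972.

$9,972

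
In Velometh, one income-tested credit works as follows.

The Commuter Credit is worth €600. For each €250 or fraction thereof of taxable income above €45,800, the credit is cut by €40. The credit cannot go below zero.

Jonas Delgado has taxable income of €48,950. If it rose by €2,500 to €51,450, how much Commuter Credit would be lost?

At €48,950 — income exceeds €45,800 by €3,150, which is 13 full-or-partial €250 increments; reduction = 13 × €40 = €520, leaving €80.
At €51,450 — income exceeds €45,800 by €5,650 → 23 increments × €40 = €920 ≥ base, so the credit is €0.
Lost: €80 − €0 = €80.

€80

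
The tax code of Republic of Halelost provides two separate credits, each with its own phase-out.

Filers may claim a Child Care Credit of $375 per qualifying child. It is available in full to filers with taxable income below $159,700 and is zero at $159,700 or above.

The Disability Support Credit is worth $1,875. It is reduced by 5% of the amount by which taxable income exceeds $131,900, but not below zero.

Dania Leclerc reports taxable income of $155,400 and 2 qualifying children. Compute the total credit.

$1,450

Child Care Credit: base = 2 × $375 = $750. $155,400 is below the $159,700 cutoff, so the full $750 applies.
Disability Support Credit: 5% of the $23,500 excess over $131,900 is $1,175; credit = $1,875 − $1,175 = $700.
Total: $750 + $700 = $1,450.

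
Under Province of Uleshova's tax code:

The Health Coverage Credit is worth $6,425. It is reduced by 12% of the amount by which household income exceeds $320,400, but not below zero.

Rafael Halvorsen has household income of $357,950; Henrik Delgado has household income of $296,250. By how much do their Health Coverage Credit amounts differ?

Rafael ($357,950): Health Coverage Credit: 12% of the $37,550 excess over $320,400 is $4,506; credit = $6,425 − $4,506 = $1,919.
Henrik ($296,250): Health Coverage Credit: $296,250 is at or below the $320,400 threshold, so the full $6,425 applies.
Difference: |$1,919 − $6,425| = $4,506.

$4,506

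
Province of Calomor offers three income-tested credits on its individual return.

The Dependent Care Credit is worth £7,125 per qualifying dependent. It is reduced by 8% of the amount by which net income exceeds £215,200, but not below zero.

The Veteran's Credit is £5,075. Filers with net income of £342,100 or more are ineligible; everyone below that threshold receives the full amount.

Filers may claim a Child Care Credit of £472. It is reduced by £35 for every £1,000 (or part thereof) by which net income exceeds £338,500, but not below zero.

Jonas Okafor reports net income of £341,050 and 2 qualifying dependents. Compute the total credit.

£9,624

Dependent Care Credit: base = 2 × £7,125 = £14,250. 8% of the £125,850 excess over £215,200 is £10,068; credit = £14,250 − £10,068 = £4,182.
Veteran's Credit: £341,050 is below the £342,100 cutoff, so the full £5,075 applies.
Child Care Credit: income exceeds £338,500 by £2,550, which is 3 full-or-partial £1,000 increments; reduction = 3 × £35 = £105, leaving £367.
Total: £4,182 + £5,075 + £367 = £9,624.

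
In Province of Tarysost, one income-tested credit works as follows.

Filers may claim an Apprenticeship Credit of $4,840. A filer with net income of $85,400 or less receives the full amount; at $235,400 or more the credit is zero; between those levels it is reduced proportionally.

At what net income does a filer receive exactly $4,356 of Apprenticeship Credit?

$4,356 is 4,356/4,840 of the full $4,840, so 484/4,840 of the $150,000 range has been used: income = $85,400 + $150,000 × 484/4,840 = $100,400.

$100,400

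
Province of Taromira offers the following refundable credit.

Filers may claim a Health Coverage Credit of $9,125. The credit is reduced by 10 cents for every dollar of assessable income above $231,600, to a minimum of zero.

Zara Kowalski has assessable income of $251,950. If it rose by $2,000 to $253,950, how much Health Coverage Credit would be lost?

At $251,950 — 10% of the $20,350 excess over $231,600 is $2,035; credit = $9,125 − $2,035 = $7,090.
At $253,950 — 10% of the $22,350 excess over $231,600 is $2,235; credit = $9,125 − $2,235 = $6,890.
Lost: $7,090 − $6,890 = $200.

$200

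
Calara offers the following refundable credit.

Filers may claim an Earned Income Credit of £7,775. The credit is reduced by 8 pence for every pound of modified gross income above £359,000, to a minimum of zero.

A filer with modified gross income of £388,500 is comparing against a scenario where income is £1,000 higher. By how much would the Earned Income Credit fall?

At £388,500 — 8% of the £29,500 excess over £359,000 is £2,360; credit = £7,775 − £2,360 = £5,415.
At £389,500 — 8% of the £30,500 excess over £359,000 is £2,440; credit = £7,775 − £2,440 = £5,335.
Lost: £5,415 − £5,335 = £80.

£80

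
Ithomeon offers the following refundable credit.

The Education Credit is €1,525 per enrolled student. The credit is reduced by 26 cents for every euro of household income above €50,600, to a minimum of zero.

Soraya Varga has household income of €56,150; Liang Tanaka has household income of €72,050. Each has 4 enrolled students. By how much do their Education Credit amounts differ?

€4,134

Soraya (€56,150): Education Credit: base = 4 × €1,525 = €6,100. 26% of the €5,550 excess over €50,600 is €1,443; credit = €6,100 − €1,443 = €4,657.
Liang (€72,050): Education Credit: base = 4 × €1,525 = €6,100. 26% of the €21,450 excess over €50,600 is €5,577; credit = €6,100 − €5,577 = €523.
Difference: |€4,657 − €523| = €4,134.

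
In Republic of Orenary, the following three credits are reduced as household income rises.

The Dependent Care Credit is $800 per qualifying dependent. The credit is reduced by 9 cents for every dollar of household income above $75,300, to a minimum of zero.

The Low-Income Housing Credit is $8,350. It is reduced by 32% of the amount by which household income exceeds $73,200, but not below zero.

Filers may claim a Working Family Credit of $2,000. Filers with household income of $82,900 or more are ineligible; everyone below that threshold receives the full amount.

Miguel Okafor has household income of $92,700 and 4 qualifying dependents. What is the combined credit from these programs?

Dependent Care Credit: base = 4 × $800 = $3,200. 9% of the $17,400 excess over $75,300 is $1,566; credit = $3,200 − $1,566 = $1,634.
Low-Income Housing Credit: 32% of the $19,500 excess over $73,200 is $6,240; credit = $8,350 − $6,240 = $2,110.
Working Family Credit: $92,700 meets or exceeds the $82,900 cutoff, so the credit is $0.
Total: $1,634 + $2,110 + $0 = $3,744.

$3,744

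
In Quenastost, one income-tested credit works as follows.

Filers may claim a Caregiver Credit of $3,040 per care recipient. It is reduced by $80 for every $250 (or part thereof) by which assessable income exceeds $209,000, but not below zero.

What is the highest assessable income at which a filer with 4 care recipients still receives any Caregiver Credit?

$246,750

Full credit = 4 × $3,040 = $12,160.
After 151 increments the reduction is 151 × $80 = $12,080, leaving $80; one more increment wipes it out. Increment 151 ends at excess 151 × $250 = $37,750, so the highest qualifying income is $209,000 + $37,750 = $246,750.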